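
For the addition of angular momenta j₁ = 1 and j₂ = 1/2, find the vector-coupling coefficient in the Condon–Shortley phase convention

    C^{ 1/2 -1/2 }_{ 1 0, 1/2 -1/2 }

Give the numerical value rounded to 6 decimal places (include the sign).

+0.577350

√[2·1!1!0!/3! · 1!1!0!1!0!1!] = √(1/3)
  +(−1)^0/∏(0,1,1,0,0,0)! = 1  (running 1)
⟨..|..⟩ = √(1/3)·(1) = +0.577350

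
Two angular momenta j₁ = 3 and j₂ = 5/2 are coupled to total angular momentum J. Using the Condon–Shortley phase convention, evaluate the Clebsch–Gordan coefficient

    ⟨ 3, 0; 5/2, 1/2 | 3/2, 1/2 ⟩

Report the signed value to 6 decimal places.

√[4·4!2!1!/8! · 3!3!3!2!2!1!] = √(144/35)
  +(−1)^2/∏(2,2,1,1,1,0)! = 1/4  (running 1/4)
  +(−1)^3/∏(3,1,0,0,2,1)! = -1/12  (running 1/6)
⟨..|..⟩ = √(144/35)·(1/6) = +0.338062

+0.338062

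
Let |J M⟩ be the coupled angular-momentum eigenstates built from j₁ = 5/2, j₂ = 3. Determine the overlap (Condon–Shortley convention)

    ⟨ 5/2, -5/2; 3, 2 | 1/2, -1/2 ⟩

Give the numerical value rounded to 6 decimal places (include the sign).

−√(1/21) = -0.218218

triangle: 5!*0!*1!/7! = 120/5040
(j±m)!: 0!*5!*5!*1!*0!*1! = 14400
prefactor² = (2J+1)*Δ*N² = 4800/7
  k=5: −1/(5!*0!*0!*0!*0!*1!) = -1/120
Σ = -1/120  ⇒  CG² = 4800/7*(-1/120)² = 1/21
CG = −√(1/21) = -0.218218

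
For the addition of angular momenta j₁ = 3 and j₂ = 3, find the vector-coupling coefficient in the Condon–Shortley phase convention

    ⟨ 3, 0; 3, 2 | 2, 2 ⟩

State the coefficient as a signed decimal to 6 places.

triangle: 4!*2!*2!/9! = 96/362880
(j±m)!: 3!*3!*5!*1!*4!*0! = 103680
prefactor² = (2J+1)*Δ*N² = 960/7
  k=3: −1/(3!*1!*0!*2!*2!*0!) = -1/24
Σ = -1/24  ⇒  CG² = 960/7*(-1/24)² = 5/21
CG = −√(5/21) = -0.487950

-0.487950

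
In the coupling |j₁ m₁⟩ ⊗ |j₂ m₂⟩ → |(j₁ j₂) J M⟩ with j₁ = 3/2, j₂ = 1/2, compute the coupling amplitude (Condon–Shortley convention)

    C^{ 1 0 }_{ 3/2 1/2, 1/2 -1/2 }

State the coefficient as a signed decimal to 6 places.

triangle: 1!*2!*0!/4! = 2/24
(j±m)!: 2!*1!*0!*1!*1!*1! = 2
prefactor² = (2J+1)*Δ*N² = 1/2
  k=0: +1/(0!*1!*1!*0!*1!*0!) = 1
Σ = 1  ⇒  CG² = 1/2*1² = 1/2
CG = +√(1/2) = +0.707107

+√(1/2) ≈ +0.707107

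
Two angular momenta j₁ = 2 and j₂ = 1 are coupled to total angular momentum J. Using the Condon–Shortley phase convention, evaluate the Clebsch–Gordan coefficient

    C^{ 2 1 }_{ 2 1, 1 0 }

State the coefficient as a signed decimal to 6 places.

+0.408248

triangle: 1!*3!*1!/6! = 6/720
(j±m)!: 3!*1!*1!*1!*3!*1! = 36
prefactor² = (2J+1)*Δ*N² = 3/2
  k=0: +1/(0!*1!*1!*1!*2!*0!) = 1/2
  k=1: −1/(1!*0!*0!*0!*3!*1!) = -1/6
Σ = 1/3  ⇒  CG² = 3/2*1/3² = 1/6
CG = +√(1/6) = +0.408248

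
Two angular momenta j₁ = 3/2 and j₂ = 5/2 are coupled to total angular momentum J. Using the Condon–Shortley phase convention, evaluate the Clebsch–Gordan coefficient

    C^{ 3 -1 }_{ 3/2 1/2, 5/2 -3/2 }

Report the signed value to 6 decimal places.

j₁+j₂−J=1  J+j₁−j₂=2  J−j₁+j₂=4  j₁+j₂+J+1=8
(j₁±m₁, j₂±m₂, J±M) = (2,1,1,4,2,4)
P² = 96/5
sum k=0..1:
  [0] +1/6 = 1/6
  [1] −1/48 = -1/48
S = 7/48
C² = P²·S² = 49/120 ; C = +0.639010

+√(49/120) ≈ +0.639010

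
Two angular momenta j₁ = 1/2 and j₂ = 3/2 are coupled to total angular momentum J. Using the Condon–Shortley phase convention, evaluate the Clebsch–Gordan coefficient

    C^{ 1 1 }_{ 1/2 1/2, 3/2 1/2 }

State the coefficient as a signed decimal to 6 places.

+0.500000

triangle: 1!*0!*2!/4! = 2/24
(j±m)!: 1!*0!*2!*1!*2!*0! = 4
prefactor² = (2J+1)*Δ*N² = 1
  k=0: +1/(0!*1!*0!*2!*0!*0!) = 1/2
Σ = 1/2  ⇒  CG² = 1*1/2² = 1/4
CG = +√(1/4) = +0.500000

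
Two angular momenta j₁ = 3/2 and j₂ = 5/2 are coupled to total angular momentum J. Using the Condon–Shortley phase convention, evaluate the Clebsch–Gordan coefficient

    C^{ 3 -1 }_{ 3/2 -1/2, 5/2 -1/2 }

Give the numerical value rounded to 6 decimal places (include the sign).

-0.129099  (= −√(1/60))

triangle: 1!*2!*4!/8! = 48/40320
(j±m)!: 1!*2!*2!*3!*2!*4! = 1152
prefactor² = (2J+1)*Δ*N² = 48/5
  k=0: +1/(0!*1!*2!*2!*0!*2!) = 1/8
  k=1: −1/(1!*0!*1!*1!*1!*3!) = -1/6
Σ = -1/24  ⇒  CG² = 48/5*(-1/24)² = 1/60
CG = −√(1/60) = -0.129099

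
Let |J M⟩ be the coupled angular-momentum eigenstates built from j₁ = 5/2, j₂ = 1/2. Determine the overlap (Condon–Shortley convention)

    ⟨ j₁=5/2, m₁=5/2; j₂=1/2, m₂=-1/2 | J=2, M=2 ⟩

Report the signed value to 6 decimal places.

j₁+j₂−J=1  J+j₁−j₂=4  J−j₁+j₂=0  j₁+j₂+J+1=6
(j₁±m₁, j₂±m₂, J±M) = (5,0,0,1,4,0)
P² = 480
sum k=0..0:
  [0] +1/24 = 1/24
S = 1/24
C² = P²·S² = 5/6 ; C = +0.912871

+√(5/6) = +0.912871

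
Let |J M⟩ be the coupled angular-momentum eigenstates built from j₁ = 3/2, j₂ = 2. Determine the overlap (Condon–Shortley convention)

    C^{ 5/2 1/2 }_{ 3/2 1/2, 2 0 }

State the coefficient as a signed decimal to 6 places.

+0.292770  (= +√(3/35))

√[6·1!2!3!/7! · 2!1!2!2!3!2!] = √(48/35)
  +(−1)^0/∏(0,1,1,2,1,1)! = 1/2  (running 1/2)
  +(−1)^1/∏(1,0,0,1,2,2)! = -1/4  (running 1/4)
⟨..|..⟩ = √(48/35)·(1/4) = +0.292770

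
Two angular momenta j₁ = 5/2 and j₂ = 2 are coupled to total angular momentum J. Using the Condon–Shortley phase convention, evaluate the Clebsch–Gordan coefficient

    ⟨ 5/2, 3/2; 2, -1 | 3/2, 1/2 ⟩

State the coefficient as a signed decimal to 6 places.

−√(2/105) = -0.138013

√[4·3!2!1!/7! · 4!1!1!3!2!1!] = √(96/35)
  +(−1)^0/∏(0,3,1,1,1,0)! = 1/6  (running 1/6)
  +(−1)^1/∏(1,2,0,0,2,1)! = -1/4  (running -1/12)
⟨..|..⟩ = √(96/35)·(-1/12) = -0.138013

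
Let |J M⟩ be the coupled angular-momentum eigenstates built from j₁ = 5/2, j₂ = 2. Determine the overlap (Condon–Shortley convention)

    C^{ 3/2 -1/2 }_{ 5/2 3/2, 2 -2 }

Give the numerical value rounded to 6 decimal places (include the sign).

triangle: 3!×2!×1!/7! = 12/5040
(j±m)!: 4!×1!×0!×4!×1!×2! = 1152
prefactor² = (2J+1)×Δ×N² = 384/35
  k=0: +1/(0!×3!×1!×0!×1!×1!) = 1/6
Σ = 1/6  ⇒  CG² = 384/35×1/6² = 32/105
CG = +√(32/105) = +0.552052

+0.552052  (= +√(32/105))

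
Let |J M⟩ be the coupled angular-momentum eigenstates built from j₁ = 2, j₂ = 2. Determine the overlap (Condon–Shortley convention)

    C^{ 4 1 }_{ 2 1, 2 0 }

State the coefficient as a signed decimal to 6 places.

j₁+j₂−J=0  J+j₁−j₂=4  J−j₁+j₂=4  j₁+j₂+J+1=9
(j₁±m₁, j₂±m₂, J±M) = (3,1,2,2,5,3)
P² = 1728/7
sum k=0..0:
  [0] +1/24 = 1/24
S = 1/24
C² = P²·S² = 3/7 ; C = +0.654654

+0.654654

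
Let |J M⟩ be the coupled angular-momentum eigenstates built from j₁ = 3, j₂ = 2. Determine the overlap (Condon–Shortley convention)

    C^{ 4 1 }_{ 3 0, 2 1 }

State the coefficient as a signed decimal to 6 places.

j₁+j₂−J=1  J+j₁−j₂=5  J−j₁+j₂=3  j₁+j₂+J+1=10
(j₁±m₁, j₂±m₂, J±M) = (3,3,3,1,5,3)
P² = 1944/7
sum k=0..1:
  [0] +1/72 = 1/72
  [1] −1/24 = -1/24
S = -1/36
C² = P²·S² = 3/14 ; C = -0.462910

−√(3/14) ≈ -0.462910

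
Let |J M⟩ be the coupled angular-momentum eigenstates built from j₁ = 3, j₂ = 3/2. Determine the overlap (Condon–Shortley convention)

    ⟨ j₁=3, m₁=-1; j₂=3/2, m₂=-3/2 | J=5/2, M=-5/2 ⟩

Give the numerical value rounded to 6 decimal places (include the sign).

+0.327327  (= +√(3/28))

j₁+j₂−J=2  J+j₁−j₂=4  J−j₁+j₂=1  j₁+j₂+J+1=8
(j₁±m₁, j₂±m₂, J±M) = (2,4,0,3,0,5)
P² = 1728/7
sum k=0..0:
  [0] +1/48 = 1/48
S = 1/48
C² = P²·S² = 3/28 ; C = +0.327327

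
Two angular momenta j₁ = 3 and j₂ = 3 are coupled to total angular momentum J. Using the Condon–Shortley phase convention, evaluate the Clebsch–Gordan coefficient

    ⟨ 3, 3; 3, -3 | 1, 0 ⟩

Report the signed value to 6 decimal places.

√[3·5!1!1!/8! · 6!0!0!6!1!1!] = √(32400/7)
  +(−1)^0/∏(0,5,0,0,1,1)! = 1/120  (running 1/120)
⟨..|..⟩ = √(32400/7)·(1/120) = +0.566947

+√(9/28) = +0.566947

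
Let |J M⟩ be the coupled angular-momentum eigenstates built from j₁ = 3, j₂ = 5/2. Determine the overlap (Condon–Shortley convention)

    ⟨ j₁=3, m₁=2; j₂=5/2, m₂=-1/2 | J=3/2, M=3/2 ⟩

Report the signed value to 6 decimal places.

−√(2/7) = -0.534522

√[4·4!2!1!/8! · 5!1!2!3!3!0!] = √(288/7)
  +(−1)^1/∏(1,3,0,1,2,0)! = -1/12  (running -1/12)
⟨..|..⟩ = √(288/7)·(-1/12) = -0.534522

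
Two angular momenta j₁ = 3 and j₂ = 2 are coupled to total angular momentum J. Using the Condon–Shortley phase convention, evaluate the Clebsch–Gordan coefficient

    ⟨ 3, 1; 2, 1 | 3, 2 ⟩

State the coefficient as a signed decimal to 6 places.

j₁+j₂−J=2  J+j₁−j₂=4  J−j₁+j₂=2  j₁+j₂+J+1=9
(j₁±m₁, j₂±m₂, J±M) = (4,2,3,1,5,1)
P² = 64
sum k=1..2:
  [1] −1/12 = -1/12
  [2] +1/48 = 1/48
S = -1/16
C² = P²·S² = 1/4 ; C = -0.500000

-0.500000  (= −√(1/4))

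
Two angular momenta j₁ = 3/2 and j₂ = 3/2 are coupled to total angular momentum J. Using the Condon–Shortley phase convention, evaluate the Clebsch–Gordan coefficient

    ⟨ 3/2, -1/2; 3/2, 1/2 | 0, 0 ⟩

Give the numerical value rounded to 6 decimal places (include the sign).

+√(1/4) = +0.500000

triangle: 3!*0!*0!/4! = 6/24
(j±m)!: 1!*2!*2!*1!*0!*0! = 4
prefactor² = (2J+1)*Δ*N² = 1
  k=2: +1/(2!*1!*0!*0!*0!*0!) = 1/2
Σ = 1/2  ⇒  CG² = 1*1/2² = 1/4
CG = +√(1/4) = +0.500000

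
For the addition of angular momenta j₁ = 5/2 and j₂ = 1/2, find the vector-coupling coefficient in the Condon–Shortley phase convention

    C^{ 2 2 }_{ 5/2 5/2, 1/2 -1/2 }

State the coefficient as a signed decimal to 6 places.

+0.912871  (= +√(5/6))

triangle: 1!*4!*0!/6! = 24/720
(j±m)!: 5!*0!*0!*1!*4!*0! = 2880
prefactor² = (2J+1)*Δ*N² = 480
  k=0: +1/(0!*1!*0!*0!*4!*0!) = 1/24
Σ = 1/24  ⇒  CG² = 480*1/24² = 5/6
CG = +√(5/6) = +0.912871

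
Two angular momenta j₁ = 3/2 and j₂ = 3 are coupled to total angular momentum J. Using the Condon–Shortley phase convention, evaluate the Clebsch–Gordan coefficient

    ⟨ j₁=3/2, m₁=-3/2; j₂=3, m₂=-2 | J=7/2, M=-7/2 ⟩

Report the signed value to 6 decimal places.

-0.577350

triangle: 1!*2!*5!/9! = 240/362880
(j±m)!: 0!*3!*1!*5!*0!*7! = 3628800
prefactor² = (2J+1)*Δ*N² = 19200
  k=1: −1/(1!*0!*2!*0!*0!*5!) = -1/240
Σ = -1/240  ⇒  CG² = 19200*(-1/240)² = 1/3
CG = −√(1/3) = -0.577350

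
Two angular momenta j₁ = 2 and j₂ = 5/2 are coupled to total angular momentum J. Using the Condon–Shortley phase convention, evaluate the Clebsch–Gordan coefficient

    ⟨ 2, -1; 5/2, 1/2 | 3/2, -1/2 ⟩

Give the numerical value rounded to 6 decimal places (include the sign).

j₁+j₂−J=3  J+j₁−j₂=1  J−j₁+j₂=2  j₁+j₂+J+1=7
(j₁±m₁, j₂±m₂, J±M) = (1,3,3,2,1,2)
P² = 48/35
sum k=2..3:
  [2] +1/2 = 1/2
  [3] −1/12 = -1/12
S = 5/12
C² = P²·S² = 5/21 ; C = +0.487950

+√(5/21) = +0.487950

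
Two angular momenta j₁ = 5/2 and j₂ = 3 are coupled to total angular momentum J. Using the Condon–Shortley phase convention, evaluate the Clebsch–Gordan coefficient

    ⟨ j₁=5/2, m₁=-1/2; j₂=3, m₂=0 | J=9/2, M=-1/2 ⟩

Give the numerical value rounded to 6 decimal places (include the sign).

triangle: 1!*4!*5!/11! = 2880/39916800
(j±m)!: 2!*3!*3!*3!*4!*5! = 1244160
prefactor² = (2J+1)*Δ*N² = 69120/77
  k=0: +1/(0!*1!*3!*3!*1!*2!) = 1/72
  k=1: −1/(1!*0!*2!*2!*2!*3!) = -1/48
Σ = -1/144  ⇒  CG² = 69120/77*(-1/144)² = 10/231
CG = −√(10/231) = -0.208063

−√(10/231) = -0.208063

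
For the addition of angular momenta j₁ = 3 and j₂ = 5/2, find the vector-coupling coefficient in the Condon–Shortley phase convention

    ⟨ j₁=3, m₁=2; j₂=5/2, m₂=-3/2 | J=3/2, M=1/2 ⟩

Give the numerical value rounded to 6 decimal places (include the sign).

triangle: 4!×2!×1!/8! = 48/40320
(j±m)!: 5!×1!×1!×4!×2!×1! = 5760
prefactor² = (2J+1)×Δ×N² = 192/7
  k=0: +1/(0!×4!×1!×1!×1!×0!) = 1/24
  k=1: −1/(1!×3!×0!×0!×2!×1!) = -1/12
Σ = -1/24  ⇒  CG² = 192/7×(-1/24)² = 1/21
CG = −√(1/21) = -0.218218

−√(1/21) ≈ -0.218218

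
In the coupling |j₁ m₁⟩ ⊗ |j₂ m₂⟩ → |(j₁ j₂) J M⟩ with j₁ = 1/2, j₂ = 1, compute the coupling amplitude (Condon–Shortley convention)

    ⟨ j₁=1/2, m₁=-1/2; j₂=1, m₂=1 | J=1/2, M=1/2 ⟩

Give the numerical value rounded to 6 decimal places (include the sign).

triangle: 1!×0!×1!/3! = 1/6
(j±m)!: 0!×1!×2!×0!×1!×0! = 2
prefactor² = (2J+1)×Δ×N² = 2/3
  k=1: −1/(1!×0!×0!×1!×0!×0!) = -1
Σ = -1  ⇒  CG² = 2/3×(-1)² = 2/3
CG = −√(2/3) = -0.816497

-0.816497  (= −√(2/3))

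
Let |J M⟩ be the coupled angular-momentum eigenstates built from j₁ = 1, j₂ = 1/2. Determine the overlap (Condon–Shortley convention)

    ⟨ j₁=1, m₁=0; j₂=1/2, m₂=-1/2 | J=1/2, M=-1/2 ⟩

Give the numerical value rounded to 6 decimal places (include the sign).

triangle: 1!×1!×0!/3! = 1/6
(j±m)!: 1!×1!×0!×1!×0!×1! = 1
prefactor² = (2J+1)×Δ×N² = 1/3
  k=0: +1/(0!×1!×1!×0!×0!×0!) = 1
Σ = 1  ⇒  CG² = 1/3×1² = 1/3
CG = +√(1/3) = +0.577350

+0.577350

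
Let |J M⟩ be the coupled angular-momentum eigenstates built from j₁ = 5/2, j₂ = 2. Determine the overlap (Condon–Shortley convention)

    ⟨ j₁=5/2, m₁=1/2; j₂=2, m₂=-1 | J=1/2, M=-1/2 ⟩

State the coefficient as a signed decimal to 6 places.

j₁+j₂−J=4  J+j₁−j₂=1  J−j₁+j₂=0  j₁+j₂+J+1=6
(j₁±m₁, j₂±m₂, J±M) = (3,2,1,3,0,1)
P² = 24/5
sum k=1..1:
  [1] −1/6 = -1/6
S = -1/6
C² = P²·S² = 2/15 ; C = -0.365148

-0.365148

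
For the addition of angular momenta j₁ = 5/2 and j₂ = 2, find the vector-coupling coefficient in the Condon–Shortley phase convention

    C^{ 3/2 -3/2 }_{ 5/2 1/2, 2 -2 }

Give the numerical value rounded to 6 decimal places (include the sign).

+√(4/35) ≈ +0.338062

j₁+j₂−J=3  J+j₁−j₂=2  J−j₁+j₂=1  j₁+j₂+J+1=7
(j₁±m₁, j₂±m₂, J±M) = (3,2,0,4,0,3)
P² = 576/35
sum k=0..0:
  [0] +1/12 = 1/12
S = 1/12
C² = P²·S² = 4/35 ; C = +0.338062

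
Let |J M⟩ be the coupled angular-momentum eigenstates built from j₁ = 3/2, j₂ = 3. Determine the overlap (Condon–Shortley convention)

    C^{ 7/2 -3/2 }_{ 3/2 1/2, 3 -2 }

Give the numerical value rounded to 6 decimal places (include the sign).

+0.654654

j₁+j₂−J=1  J+j₁−j₂=2  J−j₁+j₂=5  j₁+j₂+J+1=9
(j₁±m₁, j₂±m₂, J±M) = (2,1,1,5,2,5)
P² = 6400/21
sum k=0..1:
  [0] +1/24 = 1/24
  [1] −1/240 = -1/240
S = 3/80
C² = P²·S² = 3/7 ; C = +0.654654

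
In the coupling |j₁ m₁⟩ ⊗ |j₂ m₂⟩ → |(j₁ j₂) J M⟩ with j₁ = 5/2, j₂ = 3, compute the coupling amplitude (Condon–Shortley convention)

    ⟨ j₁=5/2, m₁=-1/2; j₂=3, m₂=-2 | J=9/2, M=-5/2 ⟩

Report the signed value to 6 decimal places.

√[10·1!4!5!/11! · 2!3!1!5!2!7!] = √(115200/11)
  +(−1)^0/∏(0,1,3,1,1,4)! = 1/144  (running 1/144)
  +(−1)^1/∏(1,0,2,0,2,5)! = -1/480  (running 7/1440)
⟨..|..⟩ = √(115200/11)·(7/1440) = +0.497468

+√(49/198) = +0.497468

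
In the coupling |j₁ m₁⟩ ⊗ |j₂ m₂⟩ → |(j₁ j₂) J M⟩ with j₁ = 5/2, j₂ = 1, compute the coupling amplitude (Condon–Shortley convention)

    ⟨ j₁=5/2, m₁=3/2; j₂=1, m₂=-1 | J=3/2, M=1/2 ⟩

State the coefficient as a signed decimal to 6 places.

+0.632456  (= +√(2/5))

√[4·2!3!0!/6! · 4!1!0!2!2!1!] = √(32/5)
  +(−1)^0/∏(0,2,1,0,2,0)! = 1/4  (running 1/4)
⟨..|..⟩ = √(32/5)·(1/4) = +0.632456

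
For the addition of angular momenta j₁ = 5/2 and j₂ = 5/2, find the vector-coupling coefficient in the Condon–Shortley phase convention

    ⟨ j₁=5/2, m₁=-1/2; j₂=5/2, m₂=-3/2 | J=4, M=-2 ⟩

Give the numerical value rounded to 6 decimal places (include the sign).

j₁+j₂−J=1  J+j₁−j₂=4  J−j₁+j₂=4  j₁+j₂+J+1=10
(j₁±m₁, j₂±m₂, J±M) = (2,3,1,4,2,6)
P² = 20736/35
sum k=0..1:
  [0] +1/36 = 1/36
  [1] −1/96 = -1/96
S = 5/288
C² = P²·S² = 5/28 ; C = +0.422577

+0.422577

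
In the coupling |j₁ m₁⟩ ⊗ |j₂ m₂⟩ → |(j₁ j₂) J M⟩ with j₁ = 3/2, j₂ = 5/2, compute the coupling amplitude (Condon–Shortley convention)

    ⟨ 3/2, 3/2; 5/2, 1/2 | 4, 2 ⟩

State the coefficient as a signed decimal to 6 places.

+0.597614  (= +√(5/14))

√[9·0!3!5!/9! · 3!0!3!2!6!2!] = √(12960/7)
  +(−1)^0/∏(0,0,0,3,3,2)! = 1/72  (running 1/72)
⟨..|..⟩ = √(12960/7)·(1/72) = +0.597614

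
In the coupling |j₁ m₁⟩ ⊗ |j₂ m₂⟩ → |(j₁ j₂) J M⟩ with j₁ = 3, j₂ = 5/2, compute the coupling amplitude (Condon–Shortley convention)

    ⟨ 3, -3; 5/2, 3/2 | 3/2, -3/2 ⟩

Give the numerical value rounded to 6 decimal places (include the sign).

+0.462910  (= +√(3/14))

triangle: 4!·2!·1!/8! = 48/40320
(j±m)!: 0!·6!·4!·1!·0!·3! = 103680
prefactor² = (2J+1)·Δ·N² = 3456/7
  k=4: +1/(4!·0!·2!·0!·0!·1!) = 1/48
Σ = 1/48  ⇒  CG² = 3456/7·1/48² = 3/14
CG = +√(3/14) = +0.462910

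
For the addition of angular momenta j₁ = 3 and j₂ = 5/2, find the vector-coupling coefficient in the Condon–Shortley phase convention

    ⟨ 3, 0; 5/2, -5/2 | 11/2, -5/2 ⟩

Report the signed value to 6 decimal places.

triangle: 0!×6!×5!/12! = 86400/479001600
(j±m)!: 3!×3!×0!×5!×3!×8! = 1045094400
prefactor² = (2J+1)×Δ×N² = 24883200/11
  k=0: +1/(0!×0!×3!×0!×3!×5!) = 1/4320
Σ = 1/4320  ⇒  CG² = 24883200/11×1/4320² = 4/33
CG = +√(4/33) = +0.348155

+√(4/33) = +0.348155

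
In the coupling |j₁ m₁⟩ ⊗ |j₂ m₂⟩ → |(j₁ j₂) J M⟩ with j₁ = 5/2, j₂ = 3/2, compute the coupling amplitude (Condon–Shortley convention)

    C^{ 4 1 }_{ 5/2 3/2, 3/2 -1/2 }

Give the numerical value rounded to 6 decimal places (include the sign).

j₁+j₂−J=0  J+j₁−j₂=5  J−j₁+j₂=3  j₁+j₂+J+1=9
(j₁±m₁, j₂±m₂, J±M) = (4,1,1,2,5,3)
P² = 4320/7
sum k=0..0:
  [0] +1/48 = 1/48
S = 1/48
C² = P²·S² = 15/56 ; C = +0.517549

+√(15/56) = +0.517549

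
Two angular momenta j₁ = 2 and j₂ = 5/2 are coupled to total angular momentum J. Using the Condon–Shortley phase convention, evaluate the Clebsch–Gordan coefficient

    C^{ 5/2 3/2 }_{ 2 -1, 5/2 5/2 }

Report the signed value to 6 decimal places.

j₁+j₂−J=2  J+j₁−j₂=2  J−j₁+j₂=3  j₁+j₂+J+1=8
(j₁±m₁, j₂±m₂, J±M) = (1,3,5,0,4,1)
P² = 432/7
sum k=2..2:
  [2] +1/12 = 1/12
S = 1/12
C² = P²·S² = 3/7 ; C = +0.654654

+0.654654  (= +√(3/7))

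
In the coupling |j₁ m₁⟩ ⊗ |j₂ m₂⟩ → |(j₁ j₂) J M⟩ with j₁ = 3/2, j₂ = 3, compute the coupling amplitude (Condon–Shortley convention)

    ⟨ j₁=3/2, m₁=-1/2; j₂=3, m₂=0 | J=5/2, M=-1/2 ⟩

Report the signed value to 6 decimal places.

triangle: 2!*1!*4!/8! = 48/40320
(j±m)!: 1!*2!*3!*3!*2!*3! = 864
prefactor² = (2J+1)*Δ*N² = 216/35
  k=1: −1/(1!*1!*1!*2!*0!*2!) = -1/4
  k=2: +1/(2!*0!*0!*1!*1!*3!) = 1/12
Σ = -1/6  ⇒  CG² = 216/35*(-1/6)² = 6/35
CG = −√(6/35) = -0.414039

−√(6/35) ≈ -0.414039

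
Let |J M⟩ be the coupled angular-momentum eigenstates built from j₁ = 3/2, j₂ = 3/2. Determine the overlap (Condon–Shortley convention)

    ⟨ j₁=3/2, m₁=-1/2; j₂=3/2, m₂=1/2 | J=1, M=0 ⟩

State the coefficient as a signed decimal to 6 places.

j₁+j₂−J=2  J+j₁−j₂=1  J−j₁+j₂=1  j₁+j₂+J+1=5
(j₁±m₁, j₂±m₂, J±M) = (1,2,2,1,1,1)
P² = 1/5
sum k=1..2:
  [1] −1/1 = -1
  [2] +1/2 = 1/2
S = -1/2
C² = P²·S² = 1/20 ; C = -0.223607

-0.223607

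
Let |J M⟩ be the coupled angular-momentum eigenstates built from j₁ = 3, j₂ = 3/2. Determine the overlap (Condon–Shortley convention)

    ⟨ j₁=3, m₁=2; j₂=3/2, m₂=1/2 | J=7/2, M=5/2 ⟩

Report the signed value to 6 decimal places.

j₁+j₂−J=1  J+j₁−j₂=5  J−j₁+j₂=2  j₁+j₂+J+1=9
(j₁±m₁, j₂±m₂, J±M) = (5,1,2,1,6,1)
P² = 6400/7
sum k=0..1:
  [0] +1/48 = 1/48
  [1] −1/120 = -1/120
S = 1/80
C² = P²·S² = 1/7 ; C = +0.377964

+√(1/7) = +0.377964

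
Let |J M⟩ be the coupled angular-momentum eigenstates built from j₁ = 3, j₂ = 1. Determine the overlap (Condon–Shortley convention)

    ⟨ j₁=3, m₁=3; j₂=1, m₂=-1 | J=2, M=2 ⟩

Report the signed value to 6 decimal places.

triangle: 2!×4!×0!/7! = 48/5040
(j±m)!: 6!×0!×0!×2!×4!×0! = 34560
prefactor² = (2J+1)×Δ×N² = 11520/7
  k=0: +1/(0!×2!×0!×0!×4!×0!) = 1/48
Σ = 1/48  ⇒  CG² = 11520/7×1/48² = 5/7
CG = +√(5/7) = +0.845154

+0.845154  (= +√(5/7))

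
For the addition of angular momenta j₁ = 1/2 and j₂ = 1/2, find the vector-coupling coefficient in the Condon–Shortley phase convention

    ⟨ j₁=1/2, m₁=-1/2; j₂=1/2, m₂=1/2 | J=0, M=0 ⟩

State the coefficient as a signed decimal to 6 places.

triangle: 1!×0!×0!/2! = 1/2
(j±m)!: 0!×1!×1!×0!×0!×0! = 1
prefactor² = (2J+1)×Δ×N² = 1/2
  k=1: −1/(1!×0!×0!×0!×0!×0!) = -1
Σ = -1  ⇒  CG² = 1/2×(-1)² = 1/2
CG = −√(1/2) = -0.707107

-0.707107  (= −√(1/2))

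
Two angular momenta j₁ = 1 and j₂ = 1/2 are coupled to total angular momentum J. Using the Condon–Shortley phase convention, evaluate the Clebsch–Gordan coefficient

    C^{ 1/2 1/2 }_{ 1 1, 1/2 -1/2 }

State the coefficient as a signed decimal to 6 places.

√[2·1!1!0!/3! · 2!0!0!1!1!0!] = √(2/3)
  +(−1)^0/∏(0,1,0,0,1,0)! = 1  (running 1)
⟨..|..⟩ = √(2/3)·(1) = +0.816497

+√(2/3) ≈ +0.816497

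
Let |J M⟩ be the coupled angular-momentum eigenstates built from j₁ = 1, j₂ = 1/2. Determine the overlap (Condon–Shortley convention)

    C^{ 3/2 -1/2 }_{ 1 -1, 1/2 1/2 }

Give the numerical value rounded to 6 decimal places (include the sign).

+√(1/3) = +0.577350

triangle: 0!×2!×1!/4! = 2/24
(j±m)!: 0!×2!×1!×0!×1!×2! = 4
prefactor² = (2J+1)×Δ×N² = 4/3
  k=0: +1/(0!×0!×2!×1!×0!×0!) = 1/2
Σ = 1/2  ⇒  CG² = 4/3×1/2² = 1/3
CG = +√(1/3) = +0.577350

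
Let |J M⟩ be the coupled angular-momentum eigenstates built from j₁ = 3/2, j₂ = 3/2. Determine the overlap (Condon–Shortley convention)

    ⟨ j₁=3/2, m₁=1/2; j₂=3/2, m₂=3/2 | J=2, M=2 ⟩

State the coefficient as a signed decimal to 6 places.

-0.707107  (= −√(1/2))

j₁+j₂−J=1  J+j₁−j₂=2  J−j₁+j₂=2  j₁+j₂+J+1=6
(j₁±m₁, j₂±m₂, J±M) = (2,1,3,0,4,0)
P² = 8
sum k=1..1:
  [1] −1/4 = -1/4
S = -1/4
C² = P²·S² = 1/2 ; C = -0.707107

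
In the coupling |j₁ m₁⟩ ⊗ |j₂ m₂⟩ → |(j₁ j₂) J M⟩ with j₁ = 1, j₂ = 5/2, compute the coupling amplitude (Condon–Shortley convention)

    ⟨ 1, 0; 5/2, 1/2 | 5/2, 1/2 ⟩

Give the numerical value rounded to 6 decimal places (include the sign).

√[6·1!1!4!/7! · 1!1!3!2!3!2!] = √(144/35)
  +(−1)^0/∏(0,1,1,3,0,1)! = 1/6  (running 1/6)
  +(−1)^1/∏(1,0,0,2,1,2)! = -1/4  (running -1/12)
⟨..|..⟩ = √(144/35)·(-1/12) = -0.169031

-0.169031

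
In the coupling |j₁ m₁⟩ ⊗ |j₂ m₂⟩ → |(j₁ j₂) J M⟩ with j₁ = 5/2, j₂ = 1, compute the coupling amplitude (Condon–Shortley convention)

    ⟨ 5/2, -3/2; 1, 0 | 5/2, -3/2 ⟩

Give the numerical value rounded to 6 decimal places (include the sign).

√[6·1!4!1!/7! · 1!4!1!1!1!4!] = √(576/35)
  +(−1)^0/∏(0,1,4,1,0,0)! = 1/24  (running 1/24)
  +(−1)^1/∏(1,0,3,0,1,1)! = -1/6  (running -1/8)
⟨..|..⟩ = √(576/35)·(-1/8) = -0.507093

−√(9/35) ≈ -0.507093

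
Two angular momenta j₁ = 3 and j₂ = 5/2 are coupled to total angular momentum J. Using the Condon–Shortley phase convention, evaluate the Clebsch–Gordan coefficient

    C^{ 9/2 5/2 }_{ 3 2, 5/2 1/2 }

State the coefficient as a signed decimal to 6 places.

triangle: 1!×5!×4!/11! = 2880/39916800
(j±m)!: 5!×1!×3!×2!×7!×2! = 14515200
prefactor² = (2J+1)×Δ×N² = 115200/11
  k=0: +1/(0!×1!×1!×3!×4!×1!) = 1/144
  k=1: −1/(1!×0!×0!×2!×5!×2!) = -1/480
Σ = 7/1440  ⇒  CG² = 115200/11×7/1440² = 49/198
CG = +√(49/198) = +0.497468

+√(49/198) = +0.497468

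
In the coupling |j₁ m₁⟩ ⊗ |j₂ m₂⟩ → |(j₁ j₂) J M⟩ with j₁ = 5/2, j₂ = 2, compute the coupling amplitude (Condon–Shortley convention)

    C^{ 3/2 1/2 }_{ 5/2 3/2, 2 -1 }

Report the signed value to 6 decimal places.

−√(2/105) = -0.138013

triangle: 3!×2!×1!/7! = 12/5040
(j±m)!: 4!×1!×1!×3!×2!×1! = 288
prefactor² = (2J+1)×Δ×N² = 96/35
  k=0: +1/(0!×3!×1!×1!×1!×0!) = 1/6
  k=1: −1/(1!×2!×0!×0!×2!×1!) = -1/4
Σ = -1/12  ⇒  CG² = 96/35×(-1/12)² = 2/105
CG = −√(2/105) = -0.138013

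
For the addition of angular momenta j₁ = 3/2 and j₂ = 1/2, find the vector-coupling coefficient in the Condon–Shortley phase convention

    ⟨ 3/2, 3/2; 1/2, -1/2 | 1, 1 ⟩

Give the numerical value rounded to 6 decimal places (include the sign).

j₁+j₂−J=1  J+j₁−j₂=2  J−j₁+j₂=0  j₁+j₂+J+1=4
(j₁±m₁, j₂±m₂, J±M) = (3,0,0,1,2,0)
P² = 3
sum k=0..0:
  [0] +1/2 = 1/2
S = 1/2
C² = P²·S² = 3/4 ; C = +0.866025

+0.866025  (= +√(3/4))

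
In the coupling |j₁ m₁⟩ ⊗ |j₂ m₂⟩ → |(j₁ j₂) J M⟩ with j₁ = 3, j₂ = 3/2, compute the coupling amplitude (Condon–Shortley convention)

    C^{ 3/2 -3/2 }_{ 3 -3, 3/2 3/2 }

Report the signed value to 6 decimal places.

-0.755929

√[4·3!3!0!/7! · 0!6!3!0!0!3!] = √(5184/7)
  +(−1)^3/∏(3,0,3,0,0,0)! = -1/36  (running -1/36)
⟨..|..⟩ = √(5184/7)·(-1/36) = -0.755929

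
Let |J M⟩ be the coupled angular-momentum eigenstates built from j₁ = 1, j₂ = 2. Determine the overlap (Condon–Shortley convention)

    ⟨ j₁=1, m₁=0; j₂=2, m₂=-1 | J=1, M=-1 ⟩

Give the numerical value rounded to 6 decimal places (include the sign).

j₁+j₂−J=2  J+j₁−j₂=0  J−j₁+j₂=2  j₁+j₂+J+1=5
(j₁±m₁, j₂±m₂, J±M) = (1,1,1,3,0,2)
P² = 6/5
sum k=1..1:
  [1] −1/2 = -1/2
S = -1/2
C² = P²·S² = 3/10 ; C = -0.547723

−√(3/10) ≈ -0.547723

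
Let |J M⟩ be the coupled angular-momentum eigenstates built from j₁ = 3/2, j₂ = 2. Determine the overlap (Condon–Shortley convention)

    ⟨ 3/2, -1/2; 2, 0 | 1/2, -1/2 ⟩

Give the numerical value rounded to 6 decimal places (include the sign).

+√(1/5) ≈ +0.447214

triangle: 3!·0!·1!/5! = 6/120
(j±m)!: 1!·2!·2!·2!·0!·1! = 8
prefactor² = (2J+1)·Δ·N² = 4/5
  k=2: +1/(2!·1!·0!·0!·0!·1!) = 1/2
Σ = 1/2  ⇒  CG² = 4/5·1/2² = 1/5
CG = +√(1/5) = +0.447214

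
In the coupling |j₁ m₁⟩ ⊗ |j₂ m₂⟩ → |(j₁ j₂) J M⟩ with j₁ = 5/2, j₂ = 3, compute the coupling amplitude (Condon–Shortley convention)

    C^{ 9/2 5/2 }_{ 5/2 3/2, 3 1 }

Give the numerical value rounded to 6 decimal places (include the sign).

+√(10/99) ≈ +0.317821

j₁+j₂−J=1  J+j₁−j₂=4  J−j₁+j₂=5  j₁+j₂+J+1=11
(j₁±m₁, j₂±m₂, J±M) = (4,1,4,2,7,2)
P² = 92160/11
sum k=0..1:
  [0] +1/144 = 1/144
  [1] −1/288 = -1/288
S = 1/288
C² = P²·S² = 10/99 ; C = +0.317821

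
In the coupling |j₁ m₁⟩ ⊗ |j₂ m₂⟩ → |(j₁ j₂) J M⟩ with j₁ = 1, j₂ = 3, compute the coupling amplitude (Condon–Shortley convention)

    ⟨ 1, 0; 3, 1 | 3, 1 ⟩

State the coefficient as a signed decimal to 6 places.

√[7·1!1!5!/8! · 1!1!4!2!4!2!] = √(48)
  +(−1)^0/∏(0,1,1,4,0,1)! = 1/24  (running 1/24)
  +(−1)^1/∏(1,0,0,3,1,2)! = -1/12  (running -1/24)
⟨..|..⟩ = √(48)·(-1/24) = -0.288675

−√(1/12) ≈ -0.288675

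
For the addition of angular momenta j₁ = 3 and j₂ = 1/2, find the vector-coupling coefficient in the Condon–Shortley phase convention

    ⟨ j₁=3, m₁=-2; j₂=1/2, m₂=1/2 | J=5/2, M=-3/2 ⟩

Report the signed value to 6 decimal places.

−√(5/7) = -0.845154

√[6·1!5!0!/7! · 1!5!1!0!1!4!] = √(2880/7)
  +(−1)^1/∏(1,0,4,0,1,0)! = -1/24  (running -1/24)
⟨..|..⟩ = √(2880/7)·(-1/24) = -0.845154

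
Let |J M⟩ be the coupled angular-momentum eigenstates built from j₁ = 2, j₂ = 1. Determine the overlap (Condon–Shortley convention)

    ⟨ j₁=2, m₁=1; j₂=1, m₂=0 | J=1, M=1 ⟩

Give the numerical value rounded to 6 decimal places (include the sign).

−√(3/10) = -0.547723

j₁+j₂−J=2  J+j₁−j₂=2  J−j₁+j₂=0  j₁+j₂+J+1=5
(j₁±m₁, j₂±m₂, J±M) = (3,1,1,1,2,0)
P² = 6/5
sum k=1..1:
  [1] −1/2 = -1/2
S = -1/2
C² = P²·S² = 3/10 ; C = -0.547723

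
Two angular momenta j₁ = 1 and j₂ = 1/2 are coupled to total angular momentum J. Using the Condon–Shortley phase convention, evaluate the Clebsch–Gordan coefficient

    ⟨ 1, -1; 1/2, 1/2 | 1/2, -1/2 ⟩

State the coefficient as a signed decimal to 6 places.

√[2·1!1!0!/3! · 0!2!1!0!0!1!] = √(2/3)
  +(−1)^1/∏(1,0,1,0,0,0)! = -1  (running -1)
⟨..|..⟩ = √(2/3)·(-1) = -0.816497

-0.816497  (= −√(2/3))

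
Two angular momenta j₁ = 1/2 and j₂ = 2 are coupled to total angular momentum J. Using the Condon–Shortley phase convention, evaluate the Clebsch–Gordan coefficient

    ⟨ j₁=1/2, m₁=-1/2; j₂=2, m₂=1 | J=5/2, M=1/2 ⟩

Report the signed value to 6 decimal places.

+√(2/5) = +0.632456

triangle: 0!×1!×4!/6! = 24/720
(j±m)!: 0!×1!×3!×1!×3!×2! = 72
prefactor² = (2J+1)×Δ×N² = 72/5
  k=0: +1/(0!×0!×1!×3!×0!×1!) = 1/6
Σ = 1/6  ⇒  CG² = 72/5×1/6² = 2/5
CG = +√(2/5) = +0.632456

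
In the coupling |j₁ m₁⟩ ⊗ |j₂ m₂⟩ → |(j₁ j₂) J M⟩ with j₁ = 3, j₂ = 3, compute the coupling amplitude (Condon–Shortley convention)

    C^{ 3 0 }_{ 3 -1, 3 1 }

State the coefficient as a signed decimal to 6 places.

+0.408248

√[7·3!3!3!/10! · 2!4!4!2!3!3!] = √(864/25)
  +(−1)^1/∏(1,2,3,3,0,0)! = -1/72  (running -1/72)
  +(−1)^2/∏(2,1,2,2,1,1)! = 1/8  (running 1/9)
  +(−1)^3/∏(3,0,1,1,2,2)! = -1/24  (running 5/72)
⟨..|..⟩ = √(864/25)·(5/72) = +0.408248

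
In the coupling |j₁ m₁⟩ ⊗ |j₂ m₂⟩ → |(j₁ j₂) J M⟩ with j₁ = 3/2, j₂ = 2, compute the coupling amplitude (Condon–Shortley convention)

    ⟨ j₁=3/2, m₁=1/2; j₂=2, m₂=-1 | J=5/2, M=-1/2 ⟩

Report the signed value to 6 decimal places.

+√(5/14) ≈ +0.597614

triangle: 1!*2!*3!/7! = 12/5040
(j±m)!: 2!*1!*1!*3!*2!*3! = 144
prefactor² = (2J+1)*Δ*N² = 72/35
  k=0: +1/(0!*1!*1!*1!*1!*2!) = 1/2
  k=1: −1/(1!*0!*0!*0!*2!*3!) = -1/12
Σ = 5/12  ⇒  CG² = 72/35*5/12² = 5/14
CG = +√(5/14) = +0.597614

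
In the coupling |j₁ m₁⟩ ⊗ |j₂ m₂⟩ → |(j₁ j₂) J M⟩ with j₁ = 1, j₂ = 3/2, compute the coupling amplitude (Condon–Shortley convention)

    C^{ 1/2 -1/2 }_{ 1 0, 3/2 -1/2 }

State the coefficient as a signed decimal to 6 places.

−√(1/3) ≈ -0.577350

√[2·2!0!1!/4! · 1!1!1!2!0!1!] = √(1/3)
  +(−1)^1/∏(1,1,0,0,0,1)! = -1  (running -1)
⟨..|..⟩ = √(1/3)·(-1) = -0.577350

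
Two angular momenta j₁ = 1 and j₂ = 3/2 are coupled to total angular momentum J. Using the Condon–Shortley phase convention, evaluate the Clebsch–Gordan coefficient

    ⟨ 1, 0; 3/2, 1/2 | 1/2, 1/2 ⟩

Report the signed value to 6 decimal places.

√[2·2!0!1!/4! · 1!1!2!1!1!0!] = √(1/3)
  +(−1)^1/∏(1,1,0,1,0,0)! = -1  (running -1)
⟨..|..⟩ = √(1/3)·(-1) = -0.577350

−√(1/3) = -0.577350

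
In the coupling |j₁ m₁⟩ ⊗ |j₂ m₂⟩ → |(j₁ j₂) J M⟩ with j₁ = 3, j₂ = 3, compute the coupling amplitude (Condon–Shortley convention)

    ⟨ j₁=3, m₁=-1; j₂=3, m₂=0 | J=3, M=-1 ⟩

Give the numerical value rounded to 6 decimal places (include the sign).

triangle: 3!*3!*3!/10! = 216/3628800
(j±m)!: 2!*4!*3!*3!*2!*4! = 82944
prefactor² = (2J+1)*Δ*N² = 864/25
  k=1: −1/(1!*2!*3!*2!*0!*1!) = -1/24
  k=2: +1/(2!*1!*2!*1!*1!*2!) = 1/8
  k=3: −1/(3!*0!*1!*0!*2!*3!) = -1/72
Σ = 5/72  ⇒  CG² = 864/25*5/72² = 1/6
CG = +√(1/6) = +0.408248

+√(1/6) = +0.408248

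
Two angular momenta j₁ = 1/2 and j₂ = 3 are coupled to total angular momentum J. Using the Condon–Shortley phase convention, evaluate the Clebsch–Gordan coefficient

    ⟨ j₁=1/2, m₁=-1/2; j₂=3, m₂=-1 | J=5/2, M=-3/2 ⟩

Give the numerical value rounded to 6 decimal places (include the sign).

triangle: 1!·0!·5!/7! = 120/5040
(j±m)!: 0!·1!·2!·4!·1!·4! = 1152
prefactor² = (2J+1)·Δ·N² = 1152/7
  k=1: −1/(1!·0!·0!·1!·0!·4!) = -1/24
Σ = -1/24  ⇒  CG² = 1152/7·(-1/24)² = 2/7
CG = −√(2/7) = -0.534522

−√(2/7) ≈ -0.534522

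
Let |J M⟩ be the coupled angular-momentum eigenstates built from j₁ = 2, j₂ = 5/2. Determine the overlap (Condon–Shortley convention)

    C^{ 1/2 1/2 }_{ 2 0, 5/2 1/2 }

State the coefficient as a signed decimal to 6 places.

√[2·4!0!1!/6! · 2!2!3!2!1!0!] = √(16/5)
  +(−1)^2/∏(2,2,0,1,0,0)! = 1/4  (running 1/4)
⟨..|..⟩ = √(16/5)·(1/4) = +0.447214

+0.447214  (= +√(1/5))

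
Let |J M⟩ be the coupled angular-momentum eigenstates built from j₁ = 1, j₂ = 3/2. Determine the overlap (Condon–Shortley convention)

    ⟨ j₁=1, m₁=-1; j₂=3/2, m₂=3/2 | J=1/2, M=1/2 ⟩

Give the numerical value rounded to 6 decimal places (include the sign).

+√(1/2) = +0.707107

triangle: 2!·0!·1!/4! = 2/24
(j±m)!: 0!·2!·3!·0!·1!·0! = 12
prefactor² = (2J+1)·Δ·N² = 2
  k=2: +1/(2!·0!·0!·1!·0!·0!) = 1/2
Σ = 1/2  ⇒  CG² = 2·1/2² = 1/2
CG = +√(1/2) = +0.707107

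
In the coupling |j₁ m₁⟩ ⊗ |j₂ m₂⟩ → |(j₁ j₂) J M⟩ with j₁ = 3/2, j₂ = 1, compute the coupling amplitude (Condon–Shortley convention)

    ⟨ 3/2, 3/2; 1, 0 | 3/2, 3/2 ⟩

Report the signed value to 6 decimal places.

+√(3/5) ≈ +0.774597

j₁+j₂−J=1  J+j₁−j₂=2  J−j₁+j₂=1  j₁+j₂+J+1=5
(j₁±m₁, j₂±m₂, J±M) = (3,0,1,1,3,0)
P² = 12/5
sum k=0..0:
  [0] +1/2 = 1/2
S = 1/2
C² = P²·S² = 3/5 ; C = +0.774597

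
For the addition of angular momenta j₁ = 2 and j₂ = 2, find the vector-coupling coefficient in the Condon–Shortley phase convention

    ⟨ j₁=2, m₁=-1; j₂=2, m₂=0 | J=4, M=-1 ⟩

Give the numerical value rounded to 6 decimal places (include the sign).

+0.654654  (= +√(3/7))

√[9·0!4!4!/9! · 1!3!2!2!3!5!] = √(1728/7)
  +(−1)^0/∏(0,0,3,2,1,2)! = 1/24  (running 1/24)
⟨..|..⟩ = √(1728/7)·(1/24) = +0.654654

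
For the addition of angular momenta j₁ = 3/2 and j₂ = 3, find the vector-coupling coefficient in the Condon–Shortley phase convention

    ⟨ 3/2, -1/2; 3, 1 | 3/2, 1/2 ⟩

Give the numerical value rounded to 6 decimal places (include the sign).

triangle: 3!·0!·3!/7! = 36/5040
(j±m)!: 1!·2!·4!·2!·2!·1! = 192
prefactor² = (2J+1)·Δ·N² = 192/35
  k=2: +1/(2!·1!·0!·2!·0!·1!) = 1/4
Σ = 1/4  ⇒  CG² = 192/35·1/4² = 12/35
CG = +√(12/35) = +0.585540

+√(12/35) = +0.585540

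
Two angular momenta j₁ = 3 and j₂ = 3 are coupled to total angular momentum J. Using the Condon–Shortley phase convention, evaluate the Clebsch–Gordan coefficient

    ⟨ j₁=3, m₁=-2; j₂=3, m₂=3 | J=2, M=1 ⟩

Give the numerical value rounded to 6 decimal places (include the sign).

+√(25/84) = +0.545545

triangle: 4!×2!×2!/9! = 96/362880
(j±m)!: 1!×5!×6!×0!×3!×1! = 518400
prefactor² = (2J+1)×Δ×N² = 4800/7
  k=4: +1/(4!×0!×1!×2!×1!×0!) = 1/48
Σ = 1/48  ⇒  CG² = 4800/7×1/48² = 25/84
CG = +√(25/84) = +0.545545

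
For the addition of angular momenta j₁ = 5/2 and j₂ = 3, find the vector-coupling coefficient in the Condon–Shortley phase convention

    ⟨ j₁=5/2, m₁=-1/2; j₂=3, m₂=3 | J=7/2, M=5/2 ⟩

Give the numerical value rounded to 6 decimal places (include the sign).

+0.654654

triangle: 2!·3!·4!/10! = 288/3628800
(j±m)!: 2!·3!·6!·0!·6!·1! = 6220800
prefactor² = (2J+1)·Δ·N² = 27648/7
  k=2: +1/(2!·0!·1!·4!·2!·0!) = 1/96
Σ = 1/96  ⇒  CG² = 27648/7·1/96² = 3/7
CG = +√(3/7) = +0.654654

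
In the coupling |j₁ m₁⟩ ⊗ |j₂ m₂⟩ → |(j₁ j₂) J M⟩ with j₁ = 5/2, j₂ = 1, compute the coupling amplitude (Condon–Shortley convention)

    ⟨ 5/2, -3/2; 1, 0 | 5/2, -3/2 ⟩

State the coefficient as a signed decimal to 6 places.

√[6·1!4!1!/7! · 1!4!1!1!1!4!] = √(576/35)
  +(−1)^0/∏(0,1,4,1,0,0)! = 1/24  (running 1/24)
  +(−1)^1/∏(1,0,3,0,1,1)! = -1/6  (running -1/8)
⟨..|..⟩ = √(576/35)·(-1/8) = -0.507093

−√(9/35) ≈ -0.507093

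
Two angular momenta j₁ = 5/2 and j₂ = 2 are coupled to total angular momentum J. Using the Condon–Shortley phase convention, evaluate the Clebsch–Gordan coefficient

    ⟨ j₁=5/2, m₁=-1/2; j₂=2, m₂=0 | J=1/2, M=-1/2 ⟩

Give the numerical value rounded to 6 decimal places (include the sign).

+0.447214  (= +√(1/5))

j₁+j₂−J=4  J+j₁−j₂=1  J−j₁+j₂=0  j₁+j₂+J+1=6
(j₁±m₁, j₂±m₂, J±M) = (2,3,2,2,0,1)
P² = 16/5
sum k=2..2:
  [2] +1/4 = 1/4
S = 1/4
C² = P²·S² = 1/5 ; C = +0.447214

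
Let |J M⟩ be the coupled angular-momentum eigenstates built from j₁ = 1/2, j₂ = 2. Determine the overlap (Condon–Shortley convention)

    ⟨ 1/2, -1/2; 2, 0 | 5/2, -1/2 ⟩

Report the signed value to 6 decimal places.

+√(3/5) = +0.774597

√[6·0!1!4!/6! · 0!1!2!2!2!3!] = √(48/5)
  +(−1)^0/∏(0,0,1,2,0,2)! = 1/4  (running 1/4)
⟨..|..⟩ = √(48/5)·(1/4) = +0.774597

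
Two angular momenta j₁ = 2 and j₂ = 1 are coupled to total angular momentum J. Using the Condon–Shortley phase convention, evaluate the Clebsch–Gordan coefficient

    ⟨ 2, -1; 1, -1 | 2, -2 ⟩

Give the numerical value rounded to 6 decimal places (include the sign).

√[5·1!3!1!/6! · 1!3!0!2!0!4!] = √(12)
  +(−1)^0/∏(0,1,3,0,0,1)! = 1/6  (running 1/6)
⟨..|..⟩ = √(12)·(1/6) = +0.577350

+0.577350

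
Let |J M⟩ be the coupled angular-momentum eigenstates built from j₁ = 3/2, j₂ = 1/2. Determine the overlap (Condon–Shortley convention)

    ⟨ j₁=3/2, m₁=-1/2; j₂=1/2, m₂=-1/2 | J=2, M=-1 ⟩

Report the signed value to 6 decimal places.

j₁+j₂−J=0  J+j₁−j₂=3  J−j₁+j₂=1  j₁+j₂+J+1=5
(j₁±m₁, j₂±m₂, J±M) = (1,2,0,1,1,3)
P² = 3
sum k=0..0:
  [0] +1/2 = 1/2
S = 1/2
C² = P²·S² = 3/4 ; C = +0.866025

+√(3/4) ≈ +0.866025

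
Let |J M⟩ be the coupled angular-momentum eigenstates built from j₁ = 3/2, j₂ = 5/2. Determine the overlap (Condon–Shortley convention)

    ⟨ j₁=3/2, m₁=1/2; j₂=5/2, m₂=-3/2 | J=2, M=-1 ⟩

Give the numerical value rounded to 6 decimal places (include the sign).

+√(1/42) ≈ +0.154303

j₁+j₂−J=2  J+j₁−j₂=1  J−j₁+j₂=3  j₁+j₂+J+1=7
(j₁±m₁, j₂±m₂, J±M) = (2,1,1,4,1,3)
P² = 24/7
sum k=0..1:
  [0] +1/4 = 1/4
  [1] −1/6 = -1/6
S = 1/12
C² = P²·S² = 1/42 ; C = +0.154303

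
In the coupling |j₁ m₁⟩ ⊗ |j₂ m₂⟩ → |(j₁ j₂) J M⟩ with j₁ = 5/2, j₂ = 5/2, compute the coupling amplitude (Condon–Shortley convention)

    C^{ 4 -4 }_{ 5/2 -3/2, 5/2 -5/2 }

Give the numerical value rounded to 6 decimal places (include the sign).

j₁+j₂−J=1  J+j₁−j₂=4  J−j₁+j₂=4  j₁+j₂+J+1=10
(j₁±m₁, j₂±m₂, J±M) = (1,4,0,5,0,8)
P² = 165888
sum k=0..0:
  [0] +1/576 = 1/576
S = 1/576
C² = P²·S² = 1/2 ; C = +0.707107

+0.707107  (= +√(1/2))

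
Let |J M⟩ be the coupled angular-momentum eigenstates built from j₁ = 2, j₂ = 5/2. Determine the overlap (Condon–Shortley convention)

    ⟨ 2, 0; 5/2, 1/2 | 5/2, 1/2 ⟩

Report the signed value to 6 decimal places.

triangle: 2!*2!*3!/8! = 24/40320
(j±m)!: 2!*2!*3!*2!*3!*2! = 576
prefactor² = (2J+1)*Δ*N² = 72/35
  k=0: +1/(0!*2!*2!*3!*0!*0!) = 1/24
  k=1: −1/(1!*1!*1!*2!*1!*1!) = -1/2
  k=2: +1/(2!*0!*0!*1!*2!*2!) = 1/8
Σ = -1/3  ⇒  CG² = 72/35*(-1/3)² = 8/35
CG = −√(8/35) = -0.478091

−√(8/35) ≈ -0.478091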